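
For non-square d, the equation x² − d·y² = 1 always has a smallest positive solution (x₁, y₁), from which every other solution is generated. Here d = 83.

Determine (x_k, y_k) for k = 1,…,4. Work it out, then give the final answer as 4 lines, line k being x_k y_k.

82 9
13447 1476
2205226 242055
361643617 39695544

√83 → a₀=9, period (9,18); ℓ=2 even so k=1
step 0: (9, 1)  from 9·(1,0) + (0,1)
step 1: (82, 9)  from 9·(9,1) + (1,0)
→ (82, 9).  Check: 82²=6724, 83·9²=6723, difference 1.
n=2: (82,9)∘(82,9) = (82·82+83·9·9, 82·9+9·82) = (13447,1476)
n=3: (13447,1476)∘(82,9) = (82·13447+83·9·1476, 82·1476+9·13447) = (2205226,242055)
n=4: (2205226,242055)∘(82,9) = (82·2205226+83·9·242055, 82·242055+9·2205226) = (361643617,39695544)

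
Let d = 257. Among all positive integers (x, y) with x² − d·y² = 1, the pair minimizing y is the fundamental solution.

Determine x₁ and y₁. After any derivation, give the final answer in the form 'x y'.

[16; 32] for √257; ℓ=1 ⇒ convergent index 1
a_0=16:  p_0=16·1+0=16,  q_0=16·0+1=1
a_1=32:  p_1=32·16+1=513,  q_1=32·1+0=32
fundamental: x₁=513, y₁=32  (since 263169 − 257·1024 = 1)

513 32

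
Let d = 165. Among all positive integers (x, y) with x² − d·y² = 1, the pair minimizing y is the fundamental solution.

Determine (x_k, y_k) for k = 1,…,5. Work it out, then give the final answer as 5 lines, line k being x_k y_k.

[12; 1,5,2,5,1,24] for √165; ℓ=6 ⇒ convergent index 5
i=0: a=12 ⇒ p=12, q=1
i=1: a=1 ⇒ p=13, q=1
…
i=3: a=2 ⇒ p=167, q=13
i=4: a=5 ⇒ p=912, q=71
i=5: a=1 ⇒ p=1079, q=84
fundamental: x₁=1079, y₁=84  (since 1164241 − 165·7056 = 1)
(1079+84√165)^2 = 2328481 + 181272√165
(1079+84√165)^3 = 5024860919 + 391184892√165
(1079+84√165)^4 = 10843647534721 + 844176815664√165
(1079+84√165)^5 = 23400586355066999 + 1821733177018020√165

1079 84
2328481 181272
5024860919 391184892
10843647534721 844176815664
23400586355066999 1821733177018020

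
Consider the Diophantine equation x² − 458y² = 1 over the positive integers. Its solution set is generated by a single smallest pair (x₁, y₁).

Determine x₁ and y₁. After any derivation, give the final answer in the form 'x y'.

22899 1070

√458 = [21; 2,2,42, …], period ℓ=3 (odd) → k=5
a_0=21:  p_0=21·1+0=21,  q_0=21·0+1=1
a_1=2:  p_1=2·21+1=43,  q_1=2·1+0=2
a_2=2:  p_2=2·43+21=107,  q_2=2·2+1=5
a_3=42:  p_3=42·107+43=4537,  q_3=42·5+2=212
a_4=2:  p_4=2·4537+107=9181,  q_4=2·212+5=429
a_5=2:  p_5=2·9181+4537=22899,  q_5=2·429+212=1070
fundamental: x₁=22899, y₁=1070  (since 524364201 − 458·1144900 = 1)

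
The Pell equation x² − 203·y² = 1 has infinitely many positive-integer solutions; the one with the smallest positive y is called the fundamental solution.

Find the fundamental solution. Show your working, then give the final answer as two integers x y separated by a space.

57 4

d=203: √d = [14; 4,28] (ℓ=2, even), read p_1/q_1
a_0=14:  p_0=14·1+0=14,  q_0=14·0+1=1
a_1=4:  p_1=4·14+1=57,  q_1=4·1+0=4
fundamental: x₁=57, y₁=4  (since 3249 − 203·16 = 1)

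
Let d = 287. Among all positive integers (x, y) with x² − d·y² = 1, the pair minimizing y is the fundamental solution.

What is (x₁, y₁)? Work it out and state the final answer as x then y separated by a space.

288 17

[16; 1,15,1,32] for √287; ℓ=4 ⇒ convergent index 3
i=0: a=16 ⇒ p=16, q=1
i=1: a=1 ⇒ p=17, q=1
i=2: a=15 ⇒ p=271, q=16
i=3: a=1 ⇒ p=288, q=17
fundamental: x₁=288, y₁=17  (since 82944 − 287·289 = 1)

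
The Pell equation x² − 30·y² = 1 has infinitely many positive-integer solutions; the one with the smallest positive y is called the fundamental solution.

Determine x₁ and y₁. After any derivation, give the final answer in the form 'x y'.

11 2

√30 → a₀=5, period (2,10); ℓ=2 even so k=1
a_0=5:  p_0=5·1+0=5,  q_0=5·0+1=1
a_1=2:  p_1=2·5+1=11,  q_1=2·1+0=2
(x₁, y₁) = (11, 2);  11² − 30·2² = 1 ✓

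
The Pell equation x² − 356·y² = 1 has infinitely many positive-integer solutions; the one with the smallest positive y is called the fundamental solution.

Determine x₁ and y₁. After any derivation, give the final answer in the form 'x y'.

√356 = [18; 1,6,1,1,2,…,6,1,36, …], period ℓ=14 (even) → k=13
k=0  a_k=18  p_k/q_k = 18/1
k=1  a_k=1  p_k/q_k = 19/1
…
k=5  a_k=2  p_k/q_k = 717/38
…
k=7  a_k=8  p_k/q_k = 8717/462
…
k=12  a_k=6  p_k/q_k = 433982/23001
k=13  a_k=1  p_k/q_k = 500001/26500
→ (500001, 26500).  Check: 500001²=250001000001, 356·26500²=250001000000, difference 1.

500001 26500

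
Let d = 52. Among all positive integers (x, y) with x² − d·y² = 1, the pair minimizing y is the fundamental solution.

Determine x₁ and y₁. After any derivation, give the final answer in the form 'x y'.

[7; 4,1,2,1,4,14] for √52; ℓ=6 ⇒ convergent index 5
k=0  a_k=7  p_k/q_k = 7/1
k=1  a_k=4  p_k/q_k = 29/4
k=2  a_k=1  p_k/q_k = 36/5
k=3  a_k=2  p_k/q_k = 101/14
k=4  a_k=1  p_k/q_k = 137/19
k=5  a_k=4  p_k/q_k = 649/90
→ (649, 90).  Check: 649²=421201, 52·90²=421200, difference 1.

649 90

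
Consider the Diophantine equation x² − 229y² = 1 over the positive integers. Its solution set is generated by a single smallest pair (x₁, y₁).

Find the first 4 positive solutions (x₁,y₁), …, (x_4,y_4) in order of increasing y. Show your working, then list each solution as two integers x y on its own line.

√229 = [15; 7,1,1,7,30, …], period ℓ=5 (odd) → k=9
a_0=15:  p_0=15·1+0=15,  q_0=15·0+1=1
…
a_3=1:  p_3=1·121+106=227,  q_3=1·8+7=15
…
a_6=7:  p_6=7·51527+1710=362399,  q_6=7·3405+113=23948
a_7=1:  p_7=1·362399+51527=413926,  q_7=1·23948+3405=27353
a_8=1:  p_8=1·413926+362399=776325,  q_8=1·27353+23948=51301
a_9=7:  p_9=7·776325+413926=5848201,  q_9=7·51301+27353=386460
fundamental: x₁=5848201, y₁=386460  (since 34201454936401 − 229·149351331600 = 1)
k=2:  x_2 = 5848201·5848201+229·386460·386460 = 68402909872801,  y_2 = 5848201·386460+386460·5848201 = 4520191516920
k=3:  x_3 = 5848201·68402909872801+229·386460·4520191516920 = 800067931842043513801,  y_3 = 5848201·4520191516920+386460·68402909872801 = 52869977098885735380
k=4:  x_4 = 5848201·800067931842043513801+229·386460·52869977098885735380 = 9357916158133073035999171201,  y_4 = 5848201·52869977098885735380+386460·800067931842043513801 = 618388505879356792878585840

5848201 386460
68402909872801 4520191516920
800067931842043513801 52869977098885735380
9357916158133073035999171201 618388505879356792878585840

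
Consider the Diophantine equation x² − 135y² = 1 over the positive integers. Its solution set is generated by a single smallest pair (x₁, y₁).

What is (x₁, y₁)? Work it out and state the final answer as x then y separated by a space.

d=135: √d = [11; 1,1,1,1,1,1,1,22] (ℓ=8, even), read p_7/q_7
i=0: a=11 ⇒ p=11, q=1
…
i=3: a=1 ⇒ p=35, q=3
…
i=6: a=1 ⇒ p=151, q=13
i=7: a=1 ⇒ p=244, q=21
(x₁, y₁) = (244, 21);  244² − 135·21² = 1 ✓

244 21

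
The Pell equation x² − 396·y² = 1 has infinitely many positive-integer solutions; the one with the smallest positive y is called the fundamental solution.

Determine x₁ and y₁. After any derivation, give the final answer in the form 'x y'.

√396 = [19; 1,8,1,38, …], period ℓ=4 (even) → k=3
a_0=19:  p_0=19·1+0=19,  q_0=19·0+1=1
a_1=1:  p_1=1·19+1=20,  q_1=1·1+0=1
a_2=8:  p_2=8·20+19=179,  q_2=8·1+1=9
a_3=1:  p_3=1·179+20=199,  q_3=1·9+1=10
(x₁, y₁) = (199, 10);  199² − 396·10² = 1 ✓

199 10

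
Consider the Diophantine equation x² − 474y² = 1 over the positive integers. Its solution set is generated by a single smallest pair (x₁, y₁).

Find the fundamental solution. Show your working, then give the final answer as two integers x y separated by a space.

[21; 1,3,2,1,1,…,3,1,42] for √474; ℓ=14 ⇒ convergent index 13
a_0=21:  p_0=21·1+0=21,  q_0=21·0+1=1
…
a_3=2:  p_3=2·87+22=196,  q_3=2·4+1=9
a_4=1:  p_4=1·196+87=283,  q_4=1·9+4=13
a_5=1:  p_5=1·283+196=479,  q_5=1·13+9=22
a_6=1:  p_6=1·479+283=762,  q_6=1·22+13=35
a_7=6:  p_7=6·762+479=5051,  q_7=6·35+22=232
a_8=1:  p_8=1·5051+762=5813,  q_8=1·232+35=267
a_9=1:  p_9=1·5813+5051=10864,  q_9=1·267+232=499
a_10=1:  p_10=1·10864+5813=16677,  q_10=1·499+267=766
…
a_12=3:  p_12=3·44218+16677=149331,  q_12=3·2031+766=6859
a_13=1:  p_13=1·149331+44218=193549,  q_13=1·6859+2031=8890
(x₁, y₁) = (193549, 8890);  193549² − 474·8890² = 1 ✓

193549 8890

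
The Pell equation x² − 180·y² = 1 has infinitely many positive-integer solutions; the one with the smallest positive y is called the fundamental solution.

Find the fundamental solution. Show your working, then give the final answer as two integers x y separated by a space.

[13; 2,2,2,26] for √180; ℓ=4 ⇒ convergent index 3
i=0: a=13 ⇒ p=13, q=1
…
i=2: a=2 ⇒ p=67, q=5
i=3: a=2 ⇒ p=161, q=12
fundamental: x₁=161, y₁=12  (since 25921 − 180·144 = 1)

161 12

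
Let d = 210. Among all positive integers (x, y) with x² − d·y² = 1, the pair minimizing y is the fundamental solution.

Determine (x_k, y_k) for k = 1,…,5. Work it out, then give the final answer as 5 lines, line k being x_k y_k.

29 2
1681 116
97469 6726
5651521 389992
327690749 22612810

√210 → a₀=14, period (2,28); ℓ=2 even so k=1
step 0: (14, 1)  from 14·(1,0) + (0,1)
step 1: (29, 2)  from 2·(14,1) + (1,0)
fundamental: x₁=29, y₁=2  (since 841 − 210·4 = 1)
k=2:  x_2 = 29·29+210·2·2 = 1681,  y_2 = 29·2+2·29 = 116
k=3:  x_3 = 29·1681+210·2·116 = 97469,  y_3 = 29·116+2·1681 = 6726
k=4:  x_4 = 29·97469+210·2·6726 = 5651521,  y_4 = 29·6726+2·97469 = 389992
k=5:  x_5 = 29·5651521+210·2·389992 = 327690749,  y_5 = 29·389992+2·5651521 = 22612810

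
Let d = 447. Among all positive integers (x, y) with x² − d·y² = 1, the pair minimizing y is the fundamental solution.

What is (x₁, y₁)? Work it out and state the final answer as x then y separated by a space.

148 7

[21; 7,42] for √447; ℓ=2 ⇒ convergent index 1
a_0=21:  p_0=21·1+0=21,  q_0=21·0+1=1
a_1=7:  p_1=7·21+1=148,  q_1=7·1+0=7
→ (148, 7).  Check: 148²=21904, 447·7²=21903, difference 1.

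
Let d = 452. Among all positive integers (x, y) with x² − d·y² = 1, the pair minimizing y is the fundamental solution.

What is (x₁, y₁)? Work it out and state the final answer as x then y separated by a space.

1204353 56648

√452 → a₀=21, period (3,1,5,3,10,3,5,1,3,42); ℓ=10 even so k=9
step 0: (21, 1)  from 21·(1,0) + (0,1)
…
step 2: (85, 4)  from 1·(64,3) + (21,1)
step 3: (489, 23)  from 5·(85,4) + (64,3)
step 4: (1552, 73)  from 3·(489,23) + (85,4)
step 5: (16009, 753)  from 10·(1552,73) + (489,23)
…
step 7: (263904, 12413)  from 5·(49579,2332) + (16009,753)
step 8: (313483, 14745)  from 1·(263904,12413) + (49579,2332)
step 9: (1204353, 56648)  from 3·(313483,14745) + (263904,12413)
→ (1204353, 56648).  Check: 1204353²=1450466148609, 452·56648²=1450466148608, difference 1.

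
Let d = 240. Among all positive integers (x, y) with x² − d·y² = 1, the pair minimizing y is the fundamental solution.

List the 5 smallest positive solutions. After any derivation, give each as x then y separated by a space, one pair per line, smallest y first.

[15; 2,30] for √240; ℓ=2 ⇒ convergent index 1
a_0=15:  p_0=15·1+0=15,  q_0=15·0+1=1
a_1=2:  p_1=2·15+1=31,  q_1=2·1+0=2
fundamental: x₁=31, y₁=2  (since 961 − 240·4 = 1)
(31+2√240)^2 = 1921 + 124√240
(31+2√240)^3 = 119071 + 7686√240
(31+2√240)^4 = 7380481 + 476408√240
(31+2√240)^5 = 457470751 + 29529610√240

31 2
1921 124
119071 7686
7380481 476408
457470751 29529610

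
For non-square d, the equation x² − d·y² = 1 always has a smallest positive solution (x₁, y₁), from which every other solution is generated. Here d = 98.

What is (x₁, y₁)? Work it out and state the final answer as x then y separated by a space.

d=98: √d = [9; 1,8,1,18] (ℓ=4, even), read p_3/q_3
a_0=9:  p_0=9·1+0=9,  q_0=9·0+1=1
a_1=1:  p_1=1·9+1=10,  q_1=1·1+0=1
a_2=8:  p_2=8·10+9=89,  q_2=8·1+1=9
a_3=1:  p_3=1·89+10=99,  q_3=1·9+1=10
→ (99, 10).  Check: 99²=9801, 98·10²=9800, difference 1.

99 10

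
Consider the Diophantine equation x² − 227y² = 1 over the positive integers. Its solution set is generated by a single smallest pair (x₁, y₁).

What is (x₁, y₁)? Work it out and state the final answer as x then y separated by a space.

226 15

√227 → a₀=15, period (15,30); ℓ=2 even so k=1
k=0  a_k=15  p_k/q_k = 15/1
k=1  a_k=15  p_k/q_k = 226/15
→ (226, 15).  Check: 226²=51076, 227·15²=51075, difference 1.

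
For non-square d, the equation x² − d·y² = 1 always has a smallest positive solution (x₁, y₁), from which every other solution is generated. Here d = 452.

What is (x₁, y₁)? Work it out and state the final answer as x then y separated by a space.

1204353 56648

[21; 3,1,5,3,10,3,5,1,3,42] for √452; ℓ=10 ⇒ convergent index 9
a_0=21:  p_0=21·1+0=21,  q_0=21·0+1=1
…
a_3=5:  p_3=5·85+64=489,  q_3=5·4+3=23
a_4=3:  p_4=3·489+85=1552,  q_4=3·23+4=73
…
a_7=5:  p_7=5·49579+16009=263904,  q_7=5·2332+753=12413
a_8=1:  p_8=1·263904+49579=313483,  q_8=1·12413+2332=14745
a_9=3:  p_9=3·313483+263904=1204353,  q_9=3·14745+12413=56648
→ (1204353, 56648).  Check: 1204353²=1450466148609, 452·56648²=1450466148608, difference 1.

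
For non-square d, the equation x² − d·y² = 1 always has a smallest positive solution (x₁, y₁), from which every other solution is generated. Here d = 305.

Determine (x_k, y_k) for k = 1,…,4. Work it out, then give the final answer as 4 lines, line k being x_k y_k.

489 28
478241 27384
467719209 26781524
457428908161 26192303088

√305 → a₀=17, period (2,6,2,34); ℓ=4 even so k=3
a_0=17:  p_0=17·1+0=17,  q_0=17·0+1=1
…
a_2=6:  p_2=6·35+17=227,  q_2=6·2+1=13
a_3=2:  p_3=2·227+35=489,  q_3=2·13+2=28
(x₁, y₁) = (489, 28);  489² − 305·28² = 1 ✓
k=2:  x_2 = 489·489+305·28·28 = 478241,  y_2 = 489·28+28·489 = 27384
k=3:  x_3 = 489·478241+305·28·27384 = 467719209,  y_3 = 489·27384+28·478241 = 26781524
k=4:  x_4 = 489·467719209+305·28·26781524 = 457428908161,  y_4 = 489·26781524+28·467719209 = 26192303088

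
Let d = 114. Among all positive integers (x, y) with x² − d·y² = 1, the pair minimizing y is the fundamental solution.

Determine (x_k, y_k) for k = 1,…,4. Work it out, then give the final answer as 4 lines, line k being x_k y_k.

1025 96
2101249 196800
4307559425 403439904
8830494720001 827051606400

√114 = [10; 1,2,10,2,1,20, …], period ℓ=6 (even) → k=5
i=0: a=10 ⇒ p=10, q=1
…
i=2: a=2 ⇒ p=32, q=3
i=3: a=10 ⇒ p=331, q=31
i=4: a=2 ⇒ p=694, q=65
i=5: a=1 ⇒ p=1025, q=96
(x₁, y₁) = (1025, 96);  1025² − 114·96² = 1 ✓
(x_2, y_2) = (1025·1025 + 114·96·96, 1025·96 + 96·1025) = (2101249, 196800)
(x_3, y_3) = (1025·2101249 + 114·96·196800, 1025·196800 + 96·2101249) = (4307559425, 403439904)
(x_4, y_4) = (1025·4307559425 + 114·96·403439904, 1025·403439904 + 96·4307559425) = (8830494720001, 827051606400)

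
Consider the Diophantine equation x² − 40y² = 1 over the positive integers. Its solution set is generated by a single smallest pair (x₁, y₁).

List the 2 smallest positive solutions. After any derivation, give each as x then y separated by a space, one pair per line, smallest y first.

19 3
721 114

[6; 3,12] for √40; ℓ=2 ⇒ convergent index 1
i=0: a=6 ⇒ p=6, q=1
i=1: a=3 ⇒ p=19, q=3
fundamental: x₁=19, y₁=3  (since 361 − 40·9 = 1)
(x_2, y_2) = (19·19 + 40·3·3, 19·3 + 3·19) = (721, 114)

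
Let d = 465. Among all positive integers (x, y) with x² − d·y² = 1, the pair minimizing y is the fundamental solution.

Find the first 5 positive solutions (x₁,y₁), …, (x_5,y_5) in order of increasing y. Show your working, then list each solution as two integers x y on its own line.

15871 736
503777281 23362112
15990898437631 741560158368
507583097703505921 23538602523554944
16111702671313786506751 747162320561120874080

[21; 1,1,3,2,2,2,3,1,1,42] for √465; ℓ=10 ⇒ convergent index 9
k=0  a_k=21  p_k/q_k = 21/1
…
k=2  a_k=1  p_k/q_k = 43/2
…
k=5  a_k=2  p_k/q_k = 841/39
…
k=7  a_k=3  p_k/q_k = 6922/321
k=8  a_k=1  p_k/q_k = 8949/415
k=9  a_k=1  p_k/q_k = 15871/736
(x₁, y₁) = (15871, 736);  15871² − 465·736² = 1 ✓
(15871+736√465)^2 = 503777281 + 23362112√465
(15871+736√465)^3 = 15990898437631 + 741560158368√465
(15871+736√465)^4 = 507583097703505921 + 23538602523554944√465
(15871+736√465)^5 = 16111702671313786506751 + 747162320561120874080√465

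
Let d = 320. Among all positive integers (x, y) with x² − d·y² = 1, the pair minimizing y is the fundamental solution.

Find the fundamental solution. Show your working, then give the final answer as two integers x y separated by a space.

161 9

√320 → a₀=17, period (1,7,1,34); ℓ=4 even so k=3
k=0  a_k=17  p_k/q_k = 17/1
…
k=2  a_k=7  p_k/q_k = 143/8
k=3  a_k=1  p_k/q_k = 161/9
→ (161, 9).  Check: 161²=25921, 320·9²=25920, difference 1.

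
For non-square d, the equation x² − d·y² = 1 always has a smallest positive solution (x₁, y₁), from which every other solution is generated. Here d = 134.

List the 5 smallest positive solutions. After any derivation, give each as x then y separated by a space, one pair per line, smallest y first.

√134 = [11; 1,1,2,1,3,…,1,1,22, …], period ℓ=14 (even) → k=13
k=0  a_k=11  p_k/q_k = 11/1
k=1  a_k=1  p_k/q_k = 12/1
…
k=3  a_k=2  p_k/q_k = 58/5
…
k=6  a_k=1  p_k/q_k = 382/33
k=7  a_k=10  p_k/q_k = 4121/356
k=8  a_k=1  p_k/q_k = 4503/389
…
k=12  a_k=1  p_k/q_k = 84029/7259
k=13  a_k=1  p_k/q_k = 145925/12606
(x₁, y₁) = (145925, 12606);  145925² − 134·12606² = 1 ✓
k=2:  x_2 = 145925·145925+134·12606·12606 = 42588211249,  y_2 = 145925·12606+12606·145925 = 3679061100
k=3:  x_3 = 145925·42588211249+134·12606·3679061100 = 12429369452874725,  y_3 = 145925·3679061100+12606·42588211249 = 1073733982022394
k=4:  x_4 = 145925·12429369452874725+134·12606·1073733982022394 = 3627511474778900280001,  y_4 = 145925·1073733982022394+12606·12429369452874725 = 313369262649556627800
k=5:  x_5 = 145925·3627511474778900280001+134·12606·313369262649556627800 = 1058689223901792677265417125,  y_5 = 145925·313369262649556627800+12606·3627511474778900280001 = 91456819303199367841407606

145925 12606
42588211249 3679061100
12429369452874725 1073733982022394
3627511474778900280001 313369262649556627800
1058689223901792677265417125 91456819303199367841407606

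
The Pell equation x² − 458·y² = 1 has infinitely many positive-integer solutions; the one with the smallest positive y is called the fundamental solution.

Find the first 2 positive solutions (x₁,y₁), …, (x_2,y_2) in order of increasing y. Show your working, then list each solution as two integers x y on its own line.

[21; 2,2,42] for √458; ℓ=3 ⇒ convergent index 5
step 0: (21, 1)  from 21·(1,0) + (0,1)
step 1: (43, 2)  from 2·(21,1) + (1,0)
…
step 3: (4537, 212)  from 42·(107,5) + (43,2)
step 4: (9181, 429)  from 2·(4537,212) + (107,5)
step 5: (22899, 1070)  from 2·(9181,429) + (4537,212)
→ (22899, 1070).  Check: 22899²=524364201, 458·1070²=524364200, difference 1.
(x_2, y_2) = (22899·22899 + 458·1070·1070, 22899·1070 + 1070·22899) = (1048728401, 49003860)

22899 1070
1048728401 49003860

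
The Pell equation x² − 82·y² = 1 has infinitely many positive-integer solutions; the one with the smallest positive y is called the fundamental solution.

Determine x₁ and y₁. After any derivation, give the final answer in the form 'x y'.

163 18

d=82: √d = [9; 18] (ℓ=1, odd), read p_1/q_1
k=0  a_k=9  p_k/q_k = 9/1
k=1  a_k=18  p_k/q_k = 163/18
→ (163, 18).  Check: 163²=26569, 82·18²=26568, difference 1.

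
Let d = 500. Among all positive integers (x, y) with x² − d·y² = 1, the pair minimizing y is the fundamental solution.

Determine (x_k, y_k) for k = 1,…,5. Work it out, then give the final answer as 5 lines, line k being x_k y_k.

√500 → a₀=22, period (2,1,3,2,1,…,1,2,44); ℓ=14 even so k=13
k=0  a_k=22  p_k/q_k = 22/1
k=1  a_k=2  p_k/q_k = 45/2
k=2  a_k=1  p_k/q_k = 67/3
…
k=4  a_k=2  p_k/q_k = 559/25
k=5  a_k=1  p_k/q_k = 805/36
…
k=8  a_k=1  p_k/q_k = 15809/707
k=9  a_k=1  p_k/q_k = 30254/1353
k=10  a_k=2  p_k/q_k = 76317/3413
k=11  a_k=3  p_k/q_k = 259205/11592
k=12  a_k=1  p_k/q_k = 335522/15005
k=13  a_k=2  p_k/q_k = 930249/41602
→ (930249, 41602).  Check: 930249²=865363202001, 500·41602²=865363202000, difference 1.
n=2: (930249,41602)∘(930249,41602) = (930249·930249+500·41602·41602, 930249·41602+41602·930249) = (1730726404001,77400437796)
n=3: (1730726404001,77400437796)∘(930249,41602) = (930249·1730726404001+500·41602·77400437796, 930249·77400437796+41602·1730726404001) = (3220013013190122249,144003359718540806)
n=4: (3220013013190122249,144003359718540806)∘(930249,41602) = (930249·3220013013190122249+500·41602·144003359718540806, 930249·144003359718540806+41602·3220013013190122249) = (5990827771012465337616001,267917962749548332043592)
n=5: (5990827771012465337616001,267917962749548332043592)∘(930249,41602) = (930249·5990827771012465337616001+500·41602·267917962749548332043592, 930249·267917962749548332043592+41602·5990827771012465337616001) = (11145923086309929722690704506249,498460833859465169310720288010)

930249 41602
1730726404001 77400437796
3220013013190122249 144003359718540806
5990827771012465337616001 267917962749548332043592
11145923086309929722690704506249 498460833859465169310720288010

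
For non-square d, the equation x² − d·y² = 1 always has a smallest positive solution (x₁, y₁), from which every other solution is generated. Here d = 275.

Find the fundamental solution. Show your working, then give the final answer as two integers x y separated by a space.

d=275: √d = [16; 1,1,2,1,1,32] (ℓ=6, even), read p_5/q_5
step 0: (16, 1)  from 16·(1,0) + (0,1)
…
step 2: (33, 2)  from 1·(17,1) + (16,1)
…
step 4: (116, 7)  from 1·(83,5) + (33,2)
step 5: (199, 12)  from 1·(116,7) + (83,5)
(x₁, y₁) = (199, 12);  199² − 275·12² = 1 ✓

199 12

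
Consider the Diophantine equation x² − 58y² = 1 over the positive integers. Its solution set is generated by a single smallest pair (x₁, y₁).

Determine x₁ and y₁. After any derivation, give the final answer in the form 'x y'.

√58 = [7; 1,1,1,1,1,1,14, …], period ℓ=7 (odd) → k=13
a_0=7:  p_0=7·1+0=7,  q_0=7·0+1=1
a_1=1:  p_1=1·7+1=8,  q_1=1·1+0=1
a_2=1:  p_2=1·8+7=15,  q_2=1·1+1=2
a_3=1:  p_3=1·15+8=23,  q_3=1·2+1=3
a_4=1:  p_4=1·23+15=38,  q_4=1·3+2=5
a_5=1:  p_5=1·38+23=61,  q_5=1·5+3=8
a_6=1:  p_6=1·61+38=99,  q_6=1·8+5=13
a_7=14:  p_7=14·99+61=1447,  q_7=14·13+8=190
…
a_9=1:  p_9=1·1546+1447=2993,  q_9=1·203+190=393
a_10=1:  p_10=1·2993+1546=4539,  q_10=1·393+203=596
a_11=1:  p_11=1·4539+2993=7532,  q_11=1·596+393=989
a_12=1:  p_12=1·7532+4539=12071,  q_12=1·989+596=1585
a_13=1:  p_13=1·12071+7532=19603,  q_13=1·1585+989=2574
fundamental: x₁=19603, y₁=2574  (since 384277609 − 58·6625476 = 1)

19603 2574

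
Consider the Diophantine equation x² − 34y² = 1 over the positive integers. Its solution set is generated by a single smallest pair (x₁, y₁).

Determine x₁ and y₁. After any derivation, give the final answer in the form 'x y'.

d=34: √d = [5; 1,4,1,10] (ℓ=4, even), read p_3/q_3
step 0: (5, 1)  from 5·(1,0) + (0,1)
step 1: (6, 1)  from 1·(5,1) + (1,0)
step 2: (29, 5)  from 4·(6,1) + (5,1)
step 3: (35, 6)  from 1·(29,5) + (6,1)
fundamental: x₁=35, y₁=6  (since 1225 − 34·36 = 1)

35 6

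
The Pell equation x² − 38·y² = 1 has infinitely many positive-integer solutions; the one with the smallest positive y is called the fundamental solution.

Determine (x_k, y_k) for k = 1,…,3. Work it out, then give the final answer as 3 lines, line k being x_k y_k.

d=38: √d = [6; 6,12] (ℓ=2, even), read p_1/q_1
a_0=6:  p_0=6·1+0=6,  q_0=6·0+1=1
a_1=6:  p_1=6·6+1=37,  q_1=6·1+0=6
→ (37, 6).  Check: 37²=1369, 38·6²=1368, difference 1.
k=2:  x_2 = 37·37+38·6·6 = 2737,  y_2 = 37·6+6·37 = 444
k=3:  x_3 = 37·2737+38·6·444 = 202501,  y_3 = 37·444+6·2737 = 32850

37 6
2737 444
202501 32850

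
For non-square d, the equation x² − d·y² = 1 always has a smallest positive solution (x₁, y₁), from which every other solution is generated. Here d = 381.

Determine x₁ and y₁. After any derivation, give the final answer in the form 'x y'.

1015 52

√381 → a₀=19, period (1,1,12,1,1,38); ℓ=6 even so k=5
step 0: (19, 1)  from 19·(1,0) + (0,1)
…
step 4: (527, 27)  from 1·(488,25) + (39,2)
step 5: (1015, 52)  from 1·(527,27) + (488,25)
fundamental: x₁=1015, y₁=52  (since 1030225 − 381·2704 = 1)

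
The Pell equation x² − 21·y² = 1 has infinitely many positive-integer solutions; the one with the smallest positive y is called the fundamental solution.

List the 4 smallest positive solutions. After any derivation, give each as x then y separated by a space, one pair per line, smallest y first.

[4; 1,1,2,1,1,8] for √21; ℓ=6 ⇒ convergent index 5
i=0: a=4 ⇒ p=4, q=1
i=1: a=1 ⇒ p=5, q=1
…
i=4: a=1 ⇒ p=32, q=7
i=5: a=1 ⇒ p=55, q=12
(x₁, y₁) = (55, 12);  55² − 21·12² = 1 ✓
(x_2, y_2) = (55·55 + 21·12·12, 55·12 + 12·55) = (6049, 1320)
(x_3, y_3) = (55·6049 + 21·12·1320, 55·1320 + 12·6049) = (665335, 145188)
(x_4, y_4) = (55·665335 + 21·12·145188, 55·145188 + 12·665335) = (73180801, 15969360)

55 12
6049 1320
665335 145188
73180801 15969360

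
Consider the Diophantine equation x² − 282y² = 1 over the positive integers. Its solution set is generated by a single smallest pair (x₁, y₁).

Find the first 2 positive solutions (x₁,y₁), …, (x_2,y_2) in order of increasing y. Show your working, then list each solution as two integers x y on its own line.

[16; 1,3,1,4,1,3,1,32] for √282; ℓ=8 ⇒ convergent index 7
i=0: a=16 ⇒ p=16, q=1
i=1: a=1 ⇒ p=17, q=1
i=2: a=3 ⇒ p=67, q=4
i=3: a=1 ⇒ p=84, q=5
i=4: a=4 ⇒ p=403, q=24
i=5: a=1 ⇒ p=487, q=29
i=6: a=3 ⇒ p=1864, q=111
i=7: a=1 ⇒ p=2351, q=140
fundamental: x₁=2351, y₁=140  (since 5527201 − 282·19600 = 1)
k=2:  x_2 = 2351·2351+282·140·140 = 11054401,  y_2 = 2351·140+140·2351 = 658280

2351 140
11054401 658280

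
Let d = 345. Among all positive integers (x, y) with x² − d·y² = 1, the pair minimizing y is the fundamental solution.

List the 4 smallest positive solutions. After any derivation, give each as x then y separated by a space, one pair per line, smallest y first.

[18; 1,1,2,1,6,1,2,1,1,36] for √345; ℓ=10 ⇒ convergent index 9
a_0=18:  p_0=18·1+0=18,  q_0=18·0+1=1
…
a_3=2:  p_3=2·37+19=93,  q_3=2·2+1=5
a_4=1:  p_4=1·93+37=130,  q_4=1·5+2=7
a_5=6:  p_5=6·130+93=873,  q_5=6·7+5=47
a_6=1:  p_6=1·873+130=1003,  q_6=1·47+7=54
a_7=2:  p_7=2·1003+873=2879,  q_7=2·54+47=155
a_8=1:  p_8=1·2879+1003=3882,  q_8=1·155+54=209
a_9=1:  p_9=1·3882+2879=6761,  q_9=1·209+155=364
→ (6761, 364).  Check: 6761²=45711121, 345·364²=45711120, difference 1.
(x_2, y_2) = (6761·6761 + 345·364·364, 6761·364 + 364·6761) = (91422241, 4922008)
(x_3, y_3) = (6761·91422241 + 345·364·4922008, 6761·4922008 + 364·91422241) = (1236211536041, 66555391812)
(x_4, y_4) = (6761·1236211536041 + 345·364·66555391812, 6761·66555391812 + 364·1236211536041) = (16716052298924161, 899962003159856)

6761 364
91422241 4922008
1236211536041 66555391812
16716052298924161 899962003159856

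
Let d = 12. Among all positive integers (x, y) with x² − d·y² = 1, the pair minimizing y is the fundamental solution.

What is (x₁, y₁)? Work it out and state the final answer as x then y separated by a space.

7 2

d=12: √d = [3; 2,6] (ℓ=2, even), read p_1/q_1
i=0: a=3 ⇒ p=3, q=1
i=1: a=2 ⇒ p=7, q=2
fundamental: x₁=7, y₁=2  (since 49 − 12·4 = 1)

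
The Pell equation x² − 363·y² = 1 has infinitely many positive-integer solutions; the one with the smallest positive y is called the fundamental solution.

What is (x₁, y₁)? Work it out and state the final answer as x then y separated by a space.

[19; 19,38] for √363; ℓ=2 ⇒ convergent index 1
step 0: (19, 1)  from 19·(1,0) + (0,1)
step 1: (362, 19)  from 19·(19,1) + (1,0)
(x₁, y₁) = (362, 19);  362² − 363·19² = 1 ✓

362 19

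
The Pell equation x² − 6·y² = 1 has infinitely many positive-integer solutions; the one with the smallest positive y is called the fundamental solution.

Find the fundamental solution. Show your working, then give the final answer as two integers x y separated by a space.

[2; 2,4] for √6; ℓ=2 ⇒ convergent index 1
i=0: a=2 ⇒ p=2, q=1
i=1: a=2 ⇒ p=5, q=2
fundamental: x₁=5, y₁=2  (since 25 − 6·4 = 1)

5 2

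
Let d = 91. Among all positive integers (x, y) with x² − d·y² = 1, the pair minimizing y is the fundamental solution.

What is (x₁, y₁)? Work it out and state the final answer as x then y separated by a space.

1574 165

[9; 1,1,5,1,5,1,1,18] for √91; ℓ=8 ⇒ convergent index 7
i=0: a=9 ⇒ p=9, q=1
i=1: a=1 ⇒ p=10, q=1
i=2: a=1 ⇒ p=19, q=2
i=3: a=5 ⇒ p=105, q=11
i=4: a=1 ⇒ p=124, q=13
i=5: a=5 ⇒ p=725, q=76
i=6: a=1 ⇒ p=849, q=89
i=7: a=1 ⇒ p=1574, q=165
→ (1574, 165).  Check: 1574²=2477476, 91·165²=2477475, difference 1.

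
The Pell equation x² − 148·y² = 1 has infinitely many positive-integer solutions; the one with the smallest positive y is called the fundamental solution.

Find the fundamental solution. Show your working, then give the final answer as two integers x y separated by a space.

d=148: √d = [12; 6,24] (ℓ=2, even), read p_1/q_1
step 0: (12, 1)  from 12·(1,0) + (0,1)
step 1: (73, 6)  from 6·(12,1) + (1,0)
→ (73, 6).  Check: 73²=5329, 148·6²=5328, difference 1.

73 6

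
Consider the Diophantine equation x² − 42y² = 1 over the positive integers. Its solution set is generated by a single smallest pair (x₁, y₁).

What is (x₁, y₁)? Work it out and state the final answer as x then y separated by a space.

√42 → a₀=6, period (2,12); ℓ=2 even so k=1
i=0: a=6 ⇒ p=6, q=1
i=1: a=2 ⇒ p=13, q=2
→ (13, 2).  Check: 13²=169, 42·2²=168, difference 1.

13 2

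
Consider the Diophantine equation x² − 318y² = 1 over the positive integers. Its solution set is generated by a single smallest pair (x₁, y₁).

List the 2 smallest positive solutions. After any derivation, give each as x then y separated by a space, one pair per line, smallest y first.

√318 = [17; 1,4,1,34, …], period ℓ=4 (even) → k=3
k=0  a_k=17  p_k/q_k = 17/1
k=1  a_k=1  p_k/q_k = 18/1
k=2  a_k=4  p_k/q_k = 89/5
k=3  a_k=1  p_k/q_k = 107/6
→ (107, 6).  Check: 107²=11449, 318·6²=11448, difference 1.
(107+6√318)^2 = 22897 + 1284√318

107 6
22897 1284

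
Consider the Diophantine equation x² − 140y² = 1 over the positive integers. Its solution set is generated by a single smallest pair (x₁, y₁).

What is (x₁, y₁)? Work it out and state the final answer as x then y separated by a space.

71 6

√140 → a₀=11, period (1,4,1,22); ℓ=4 even so k=3
step 0: (11, 1)  from 11·(1,0) + (0,1)
…
step 2: (59, 5)  from 4·(12,1) + (11,1)
step 3: (71, 6)  from 1·(59,5) + (12,1)
(x₁, y₁) = (71, 6);  71² − 140·6² = 1 ✓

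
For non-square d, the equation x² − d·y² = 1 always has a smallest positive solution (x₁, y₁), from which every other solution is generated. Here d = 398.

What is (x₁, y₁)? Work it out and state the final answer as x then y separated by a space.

399 20

√398 = [19; 1,18,1,38, …], period ℓ=4 (even) → k=3
step 0: (19, 1)  from 19·(1,0) + (0,1)
step 1: (20, 1)  from 1·(19,1) + (1,0)
step 2: (379, 19)  from 18·(20,1) + (19,1)
step 3: (399, 20)  from 1·(379,19) + (20,1)
(x₁, y₁) = (399, 20);  399² − 398·20² = 1 ✓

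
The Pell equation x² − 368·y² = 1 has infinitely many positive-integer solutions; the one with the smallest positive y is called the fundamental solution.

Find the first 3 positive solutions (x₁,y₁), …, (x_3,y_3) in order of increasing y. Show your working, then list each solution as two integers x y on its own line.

√368 = [19; 5,2,5,38, …], period ℓ=4 (even) → k=3
i=0: a=19 ⇒ p=19, q=1
…
i=2: a=2 ⇒ p=211, q=11
i=3: a=5 ⇒ p=1151, q=60
fundamental: x₁=1151, y₁=60  (since 1324801 − 368·3600 = 1)
(1151+60√368)^2 = 2649601 + 138120√368
(1151+60√368)^3 = 6099380351 + 317952180√368

1151 60
2649601 138120
6099380351 317952180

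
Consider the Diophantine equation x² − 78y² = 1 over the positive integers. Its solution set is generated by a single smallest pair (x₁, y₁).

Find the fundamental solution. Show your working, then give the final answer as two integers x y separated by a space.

53 6

d=78: √d = [8; 1,4,1,16] (ℓ=4, even), read p_3/q_3
k=0  a_k=8  p_k/q_k = 8/1
…
k=2  a_k=4  p_k/q_k = 44/5
k=3  a_k=1  p_k/q_k = 53/6
fundamental: x₁=53, y₁=6  (since 2809 − 78·36 = 1)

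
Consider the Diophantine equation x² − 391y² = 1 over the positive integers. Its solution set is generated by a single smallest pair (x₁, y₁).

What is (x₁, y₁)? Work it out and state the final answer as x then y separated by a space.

√391 = [19; 1,3,2,2,1,…,3,1,38, …], period ℓ=16 (even) → k=15
a_0=19:  p_0=19·1+0=19,  q_0=19·0+1=1
…
a_2=3:  p_2=3·20+19=79,  q_2=3·1+1=4
…
a_7=2:  p_7=2·1048+613=2709,  q_7=2·53+31=137
a_8=19:  p_8=19·2709+1048=52519,  q_8=19·137+53=2656
a_9=2:  p_9=2·52519+2709=107747,  q_9=2·2656+137=5449
…
a_11=1:  p_11=1·160266+107747=268013,  q_11=1·8105+5449=13554
…
a_13=2:  p_13=2·696292+268013=1660597,  q_13=2·35213+13554=83980
a_14=3:  p_14=3·1660597+696292=5678083,  q_14=3·83980+35213=287153
a_15=1:  p_15=1·5678083+1660597=7338680,  q_15=1·287153+83980=371133
(x₁, y₁) = (7338680, 371133);  7338680² − 391·371133² = 1 ✓

7338680 371133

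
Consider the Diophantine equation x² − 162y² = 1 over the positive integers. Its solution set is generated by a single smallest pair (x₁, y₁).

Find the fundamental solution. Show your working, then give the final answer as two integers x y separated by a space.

19601 1540

√162 = [12; 1,2,1,2,12,2,1,2,1,24, …], period ℓ=10 (even) → k=9
a_0=12:  p_0=12·1+0=12,  q_0=12·0+1=1
…
a_6=2:  p_6=2·1731+140=3602,  q_6=2·136+11=283
…
a_8=2:  p_8=2·5333+3602=14268,  q_8=2·419+283=1121
a_9=1:  p_9=1·14268+5333=19601,  q_9=1·1121+419=1540
(x₁, y₁) = (19601, 1540);  19601² − 162·1540² = 1 ✓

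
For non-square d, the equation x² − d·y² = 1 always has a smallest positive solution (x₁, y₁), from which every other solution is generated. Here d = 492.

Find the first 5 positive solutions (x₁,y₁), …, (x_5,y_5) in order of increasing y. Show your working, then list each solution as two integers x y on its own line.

d=492: √d = [22; 5,1,1,10,1,1,5,44] (ℓ=8, even), read p_7/q_7
a_0=22:  p_0=22·1+0=22,  q_0=22·0+1=1
…
a_3=1:  p_3=1·133+111=244,  q_3=1·6+5=11
…
a_6=1:  p_6=1·2817+2573=5390,  q_6=1·127+116=243
a_7=5:  p_7=5·5390+2817=29767,  q_7=5·243+127=1342
(x₁, y₁) = (29767, 1342);  29767² − 492·1342² = 1 ✓
(x_2, y_2) = (29767·29767 + 492·1342·1342, 29767·1342 + 1342·29767) = (1772148577, 79894628)
(x_3, y_3) = (29767·1772148577 + 492·1342·79894628, 29767·79894628 + 1342·1772148577) = (105503093353351, 4756446782010)
(x_4, y_4) = (29767·105503093353351 + 492·1342·4756446782010, 29767·4756446782010 + 1342·105503093353351) = (6281021157926249857, 283170302640288712)
(x_5, y_5) = (29767·6281021157926249857 + 492·1342·283170302640288712, 29767·283170302640288712 + 1342·6281021157926249857) = (373934313510478265633287, 16858260792630501398198)

29767 1342
1772148577 79894628
105503093353351 4756446782010
6281021157926249857 283170302640288712
373934313510478265633287 16858260792630501398198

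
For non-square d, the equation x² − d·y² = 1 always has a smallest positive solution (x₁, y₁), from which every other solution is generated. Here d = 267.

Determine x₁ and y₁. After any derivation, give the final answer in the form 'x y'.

2402 147

d=267: √d = [16; 2,1,15,1,2,32] (ℓ=6, even), read p_5/q_5
i=0: a=16 ⇒ p=16, q=1
…
i=2: a=1 ⇒ p=49, q=3
i=3: a=15 ⇒ p=768, q=47
i=4: a=1 ⇒ p=817, q=50
i=5: a=2 ⇒ p=2402, q=147
fundamental: x₁=2402, y₁=147  (since 5769604 − 267·21609 = 1)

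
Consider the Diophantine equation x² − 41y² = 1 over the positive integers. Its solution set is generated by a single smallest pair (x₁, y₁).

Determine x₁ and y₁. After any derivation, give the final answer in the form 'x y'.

√41 → a₀=6, period (2,2,12); ℓ=3 odd so k=5
k=0  a_k=6  p_k/q_k = 6/1
k=1  a_k=2  p_k/q_k = 13/2
…
k=3  a_k=12  p_k/q_k = 397/62
k=4  a_k=2  p_k/q_k = 826/129
k=5  a_k=2  p_k/q_k = 2049/320
fundamental: x₁=2049, y₁=320  (since 4198401 − 41·102400 = 1)

2049 320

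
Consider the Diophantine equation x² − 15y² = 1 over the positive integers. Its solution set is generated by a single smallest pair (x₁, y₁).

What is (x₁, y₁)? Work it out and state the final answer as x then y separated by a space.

d=15: √d = [3; 1,6] (ℓ=2, even), read p_1/q_1
step 0: (3, 1)  from 3·(1,0) + (0,1)
step 1: (4, 1)  from 1·(3,1) + (1,0)
→ (4, 1).  Check: 4²=16, 15·1²=15, difference 1.

4 1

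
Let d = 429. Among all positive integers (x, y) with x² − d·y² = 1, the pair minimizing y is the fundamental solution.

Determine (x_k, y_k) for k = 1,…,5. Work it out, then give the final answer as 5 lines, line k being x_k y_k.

d=429: √d = [20; 1,2,2,9,1,12,1,9,2,2,1,40] (ℓ=12, even), read p_11/q_11
i=0: a=20 ⇒ p=20, q=1
i=1: a=1 ⇒ p=21, q=1
i=2: a=2 ⇒ p=62, q=3
i=3: a=2 ⇒ p=145, q=7
i=4: a=9 ⇒ p=1367, q=66
i=5: a=1 ⇒ p=1512, q=73
…
i=10: a=2 ⇒ p=1085636, q=52415
i=11: a=1 ⇒ p=1524095, q=73584
fundamental: x₁=1524095, y₁=73584  (since 2322865569025 − 429·5414605056 = 1)
n=2: (1524095,73584)∘(1524095,73584) = (1524095·1524095+429·73584·73584, 1524095·73584+73584·1524095) = (4645731138049,224298012960)
n=3: (4645731138049,224298012960)∘(1524095,73584) = (1524095·4645731138049+429·73584·224298012960, 1524095·224298012960+73584·4645731138049) = (14161071197688057215,683702960124468816)
n=4: (14161071197688057215,683702960124468816)∘(1524095,73584) = (1524095·14161071197688057215+429·73584·683702960124468816, 1524095·683702960124468816+73584·14161071197688057215) = (43165635614076113391052801,2084056526021580302230080)
n=5: (43165635614076113391052801,2084056526021580302230080)∘(1524095,73584) = (1524095·43165635614076113391052801+429·73584·2084056526021580302230080, 1524095·2084056526021580302230080+73584·43165635614076113391052801) = (131577058822456507006275549422975,6352600262053037158494583086384)

1524095 73584
4645731138049 224298012960
14161071197688057215 683702960124468816
43165635614076113391052801 2084056526021580302230080
131577058822456507006275549422975 6352600262053037158494583086384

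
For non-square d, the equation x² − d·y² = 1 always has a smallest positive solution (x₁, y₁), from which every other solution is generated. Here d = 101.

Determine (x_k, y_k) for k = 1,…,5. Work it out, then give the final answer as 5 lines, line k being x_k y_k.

[10; 20] for √101; ℓ=1 ⇒ convergent index 1
k=0  a_k=10  p_k/q_k = 10/1
k=1  a_k=20  p_k/q_k = 201/20
(x₁, y₁) = (201, 20);  201² − 101·20² = 1 ✓
(x_2, y_2) = (201·201 + 101·20·20, 201·20 + 20·201) = (80801, 8040)
(x_3, y_3) = (201·80801 + 101·20·8040, 201·8040 + 20·80801) = (32481801, 3232060)
(x_4, y_4) = (201·32481801 + 101·20·3232060, 201·3232060 + 20·32481801) = (13057603201, 1299280080)
(x_5, y_5) = (201·13057603201 + 101·20·1299280080, 201·1299280080 + 20·13057603201) = (5249124005001, 522307360100)

201 20
80801 8040
32481801 3232060
13057603201 1299280080
5249124005001 522307360100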